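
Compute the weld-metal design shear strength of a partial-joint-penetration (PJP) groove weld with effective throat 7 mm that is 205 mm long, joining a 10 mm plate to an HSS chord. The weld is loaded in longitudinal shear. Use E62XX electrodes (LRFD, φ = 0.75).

E62XX → F_EXX = 620 MPa.
Effective throat (given) t_e = 7 mm.
A_we = 7 × 205 = 1435 mm².
F_nw = 0.6 F_EXX = 372 MPa.
φR_n = 0.75 × 372 × 1435 × 10⁻³ = 400.4 kN.

φR_n ≈ 400 kN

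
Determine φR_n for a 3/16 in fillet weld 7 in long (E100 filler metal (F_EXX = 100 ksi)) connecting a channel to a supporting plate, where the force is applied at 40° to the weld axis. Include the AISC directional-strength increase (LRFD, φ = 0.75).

t_e = 0.707 × 0.1875 = 0.1326 in; A_we = 0.1326 × 7 = 0.9279 in².
Directional factor: 1.0 + 0.5 sin^1.5(40°) = 1.258.
F_nw = 0.6 × 100 × 1.258 = 75.46 ksi.
φR_n = 0.75 × 75.46 × 0.9279 = 52.52 kips.

φR_n ≈ 52.5 kips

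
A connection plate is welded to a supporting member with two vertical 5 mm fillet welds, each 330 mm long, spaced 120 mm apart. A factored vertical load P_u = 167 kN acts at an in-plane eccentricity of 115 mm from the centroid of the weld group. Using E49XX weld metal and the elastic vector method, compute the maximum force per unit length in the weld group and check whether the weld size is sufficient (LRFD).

E49XX → F_EXX = 490 MPa.
Total weld length L_w = 660 mm. Treat welds as unit-width lines.
Polar moment about centroid: J = 2[d³/12 + d(b/2)²] = 2[330³/12 + 330×60²] = 8366000 mm³.
Direct shear f_v = P/L_w = 167×10³ / 660 = 253 N/mm (vertical).
Torsion M = P·e = 167×10³ × 115 = 19205000 N·mm.
Critical point at (x, y) = (60, 165) from centroid. f_tx = M·y/J = 378.8 N/mm; f_ty = M·x/J = 137.7 N/mm.
Resultant f_max = √[f_tx² + (f_v + f_ty)²] = √[378.8² + (253 + 137.7)²] = 544.2 N/mm.
Capacity per unit length: φr_n = 0.75 × 0.6 × 490 × (0.707 × 5) = 779.5 N/mm.
544.2 ≤ 779.5 → adequate.

f_max ≈ 544 N/mm; adequate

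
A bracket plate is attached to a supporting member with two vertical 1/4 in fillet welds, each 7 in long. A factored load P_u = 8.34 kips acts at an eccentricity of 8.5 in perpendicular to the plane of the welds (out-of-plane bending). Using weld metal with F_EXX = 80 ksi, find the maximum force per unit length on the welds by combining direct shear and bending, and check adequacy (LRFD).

f_max ≈ 4.38 kip/in; adequate

L_w = 2 × 7 = 14 in; section modulus (unit throat) S = 2 × L²/6 = 16.33 in².
Direct shear f_v = P/L_w = 8.34/14 = 0.5957 kip/in.
Moment M = P × e = 8.34 × 8.5 = 70.89 kip·in; bending f_b = M/S = 4.34 kip/in.
f_max = √(f_v² + f_b²) = √(0.5957² + 4.34²) = 4.381 kip/in.
φr_n = 0.75 × 0.6 × 80 × (0.707 × 0.25) = 6.363 kip/in → adequate.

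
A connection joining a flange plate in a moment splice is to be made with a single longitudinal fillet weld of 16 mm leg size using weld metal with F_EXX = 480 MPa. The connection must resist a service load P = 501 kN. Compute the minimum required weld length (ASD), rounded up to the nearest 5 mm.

Throat t_e = 0.707 × 16 = 11.31 mm.
r_n/Ω = (0.6 × 480 × 11.31) / 2.0 = 1629 N/mm = 1.629 kN/mm.
L_req = P / (r_n/Ω) = 501 / 1.629 = 307.6 mm total.
Round up → use L = 310 mm.

L = 310 mm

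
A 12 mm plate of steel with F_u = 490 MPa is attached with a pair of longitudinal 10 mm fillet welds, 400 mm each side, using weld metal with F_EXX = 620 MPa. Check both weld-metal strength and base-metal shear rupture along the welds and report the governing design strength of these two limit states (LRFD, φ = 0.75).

φR_n ≈ 1580 kN (weld metal governs)

t_e = 0.707 × 10 = 7.07 mm; L = 800 mm.
Weld metal: φR_n = 0.75 × 0.6 × 620 × 7.07 × 800 × 10⁻³ = 1578 kN.
Base metal (shear rupture): φR_n = 0.75 × 0.6 × 490 × 12 × 800 × 10⁻³ = 2117 kN.
Governing: weld metal.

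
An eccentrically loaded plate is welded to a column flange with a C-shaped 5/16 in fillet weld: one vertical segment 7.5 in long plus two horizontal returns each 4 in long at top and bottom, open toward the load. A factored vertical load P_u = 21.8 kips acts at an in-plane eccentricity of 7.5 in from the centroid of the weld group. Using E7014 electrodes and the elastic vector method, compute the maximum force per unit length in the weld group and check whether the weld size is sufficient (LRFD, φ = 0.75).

f_max ≈ 5.48 kip/in; adequate

E70XX → F_EXX = 70 ksi.
Total weld length L_w = 15.5 in. Treat welds as unit-width lines.
Centroid: x̄ = 2×4×2 / 15.5 = 1.032 in from the vertical weld.
Polar moment about centroid: J = I_x + I_y = [7.5³/12 + 2×4×3.75²] + [7.5×1.032² + 2(4³/12 + 4×0.9677²)] = 173.8 in³.
Direct shear f_v = P/L_w = 21.8 / 15.5 = 1.406 kip/in (vertical).
Torsion M = P·e = 21.8 × 7.5 = 163.5 kip·in.
Critical point at (x, y) = (2.968, 3.75) from centroid. f_tx = M·y/J = 3.528 kip/in; f_ty = M·x/J = 2.792 kip/in.
Resultant f_max = √[f_tx² + (f_v + f_ty)²] = √[3.528² + (1.406 + 2.792)²] = 5.484 kip/in.
Capacity per unit length: φr_n = 0.75 × 0.6 × 70 × (0.707 × 0.3125) = 6.96 kip/in.
5.484 ≤ 6.96 → adequate.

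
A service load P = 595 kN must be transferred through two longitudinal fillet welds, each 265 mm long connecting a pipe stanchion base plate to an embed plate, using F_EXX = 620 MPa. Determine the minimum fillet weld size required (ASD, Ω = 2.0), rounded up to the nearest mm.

w = 9 mm

Total weld length L = 530 mm.
Required throat t_e = P × Ω / (0.6 F_EXX × L) = 595 × 2.0 / (0.6 × 620 × 530 × 10⁻³) = 6.036 mm.
Required leg w = t_e / 0.707 = 8.537 mm → use 9 mm.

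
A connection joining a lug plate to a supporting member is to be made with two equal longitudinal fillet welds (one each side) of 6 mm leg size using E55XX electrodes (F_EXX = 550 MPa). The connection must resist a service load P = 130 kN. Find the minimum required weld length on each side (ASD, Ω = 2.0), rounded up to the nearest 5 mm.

Throat t_e = 0.707 × 6 = 4.242 mm.
r_n/Ω = (0.6 × 550 × 4.242) / 2.0 = 699.9 N/mm = 0.6999 kN/mm.
L_req = P / (r_n/Ω) = 130 / 0.6999 = 185.7 mm total.
Per side: 185.7 / 2 = 92.87 mm.
Round up → use L = 95 mm on each side.

L = 95 mm on each side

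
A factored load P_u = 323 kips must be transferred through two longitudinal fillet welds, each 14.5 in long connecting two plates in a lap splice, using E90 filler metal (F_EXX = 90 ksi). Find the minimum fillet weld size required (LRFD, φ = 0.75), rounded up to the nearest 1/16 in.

Total weld length L = 29 in.
Required throat t_e = P_u / (φ × 0.6 F_EXX × L) = 323 / (0.75 × 0.6 × 90 × 29) = 0.275 in.
Required leg w = t_e / 0.707 = 0.389 in → use 7/16 in.

w = 7/16 in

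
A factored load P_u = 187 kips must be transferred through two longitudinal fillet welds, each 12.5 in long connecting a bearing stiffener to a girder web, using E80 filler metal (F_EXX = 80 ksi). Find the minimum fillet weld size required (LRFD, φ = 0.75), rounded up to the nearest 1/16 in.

w = 5/16 in

Total weld length L = 25 in.
Required throat t_e = P_u / (φ × 0.6 F_EXX × L) = 187 / (0.75 × 0.6 × 80 × 25) = 0.2078 in.
Required leg w = t_e / 0.707 = 0.2939 in → use 5/16 in.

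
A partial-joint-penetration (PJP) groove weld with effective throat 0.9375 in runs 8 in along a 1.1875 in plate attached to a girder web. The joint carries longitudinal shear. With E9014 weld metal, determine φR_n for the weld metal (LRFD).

φR_n ≈ 304 kip

E90XX → F_EXX = 90 ksi.
Effective throat (given) t_e = 0.9375 in.
A_we = 0.9375 × 8 = 7.5 in².
F_nw = 0.6 F_EXX = 54 ksi.
φR_n = 0.75 × 54 × 7.5 = 303.8 kip.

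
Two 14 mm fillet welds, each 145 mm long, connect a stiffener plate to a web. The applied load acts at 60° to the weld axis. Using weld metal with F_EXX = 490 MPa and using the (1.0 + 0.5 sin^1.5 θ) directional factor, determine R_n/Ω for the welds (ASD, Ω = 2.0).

R_n/Ω ≈ 592 kN

t_e = 0.707 × 14 = 9.898 mm; A_we = 9.898 × 290 = 2870 mm².
Directional factor: 1.0 + 0.5 sin^1.5(60°) = 1.403.
F_nw = 0.6 × 490 × 1.403 = 412.5 MPa.
R_n/Ω = (412.5 × 2870) / 2.0 × 10⁻³ = 592 kN.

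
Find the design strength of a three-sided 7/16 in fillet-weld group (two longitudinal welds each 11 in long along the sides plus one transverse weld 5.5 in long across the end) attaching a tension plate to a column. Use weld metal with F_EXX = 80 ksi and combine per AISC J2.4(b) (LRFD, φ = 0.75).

t_e = 0.707 × 0.4375 = 0.3093 in.
R_nwl = 0.6 × 80 × 0.3093 × 22 = 326.6 kip (longitudinal, 2 welds).
R_nwt = 0.6 × 80 × 0.3093 × 5.5 = 81.66 kip (transverse, base value).
(i) R_nwl + R_nwt = 408.3 kip; (ii) 0.85 R_nwl + 1.5 R_nwt = 400.1 kip.
R_n = max = 408.3 kip [governs: (i)]; φR_n = 306.2 kip.

φR_n ≈ 306 kip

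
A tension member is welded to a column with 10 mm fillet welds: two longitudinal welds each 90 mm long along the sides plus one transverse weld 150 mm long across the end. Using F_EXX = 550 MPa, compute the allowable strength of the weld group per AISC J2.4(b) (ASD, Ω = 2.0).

R_n/Ω ≈ 441 kN

t_e = 0.707 × 10 = 7.07 mm.
R_nwl = 0.6 × 550 × 7.07 × 180 × 10⁻³ = 420 kN (longitudinal, 2 welds).
R_nwt = 0.6 × 550 × 7.07 × 150 × 10⁻³ = 350 kN (transverse, base value).
(i) R_nwl + R_nwt = 769.9 kN; (ii) 0.85 R_nwl + 1.5 R_nwt = 881.9 kN.
R_n = max = 881.9 kN [governs: (ii)]; R_n/Ω = 441 kN.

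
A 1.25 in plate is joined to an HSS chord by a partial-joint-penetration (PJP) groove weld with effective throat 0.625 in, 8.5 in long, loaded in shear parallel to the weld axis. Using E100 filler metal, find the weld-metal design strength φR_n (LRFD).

φR_n ≈ 239 kips

E100XX → F_EXX = 100 ksi.
Effective throat (given) t_e = 0.625 in.
A_we = 0.625 × 8.5 = 5.312 in².
F_nw = 0.6 F_EXX = 60 ksi.
φR_n = 0.75 × 60 × 5.312 = 239.1 kips.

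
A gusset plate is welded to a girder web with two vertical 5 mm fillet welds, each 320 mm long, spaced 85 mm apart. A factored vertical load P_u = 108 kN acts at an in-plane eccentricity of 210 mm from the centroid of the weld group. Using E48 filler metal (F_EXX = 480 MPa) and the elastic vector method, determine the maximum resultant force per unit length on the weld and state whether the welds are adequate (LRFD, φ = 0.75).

f_max ≈ 632 N/mm; adequate

Total weld length L_w = 640 mm. Treat welds as unit-width lines.
Polar moment about centroid: J = 2[d³/12 + d(b/2)²] = 2[320³/12 + 320×42.5²] = 6617000 mm³.
Direct shear f_v = P/L_w = 108×10³ / 640 = 168.8 N/mm (vertical).
Torsion M = P·e = 108×10³ × 210 = 22680000 N·mm.
Critical point at (x, y) = (42.5, 160) from centroid. f_tx = M·y/J = 548.4 N/mm; f_ty = M·x/J = 145.7 N/mm.
Resultant f_max = √[f_tx² + (f_v + f_ty)²] = √[548.4² + (168.8 + 145.7)²] = 632.1 N/mm.
Capacity per unit length: φr_n = 0.75 × 0.6 × 480 × (0.707 × 5) = 763.6 N/mm.
632.1 ≤ 763.6 → adequate.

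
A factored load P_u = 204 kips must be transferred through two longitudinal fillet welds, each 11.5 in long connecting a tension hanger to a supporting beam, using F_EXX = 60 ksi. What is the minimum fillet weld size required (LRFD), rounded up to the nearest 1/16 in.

w = 1/2 in

Total weld length L = 23 in.
Required throat t_e = P_u / (φ × 0.6 F_EXX × L) = 204 / (0.75 × 0.6 × 60 × 23) = 0.3285 in.
Required leg w = t_e / 0.707 = 0.4646 in → use 1/2 in.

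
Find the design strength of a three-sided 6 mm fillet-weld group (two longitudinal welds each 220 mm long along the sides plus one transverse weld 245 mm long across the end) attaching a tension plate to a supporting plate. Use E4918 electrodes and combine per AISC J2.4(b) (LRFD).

E49XX → F_EXX = 490 MPa.
t_e = 0.707 × 6 = 4.242 mm.
R_nwl = 0.6 × 490 × 4.242 × 440 × 10⁻³ = 548.7 kN (longitudinal, 2 welds).
R_nwt = 0.6 × 490 × 4.242 × 245 × 10⁻³ = 305.6 kN (transverse, base value).
(i) R_nwl + R_nwt = 854.3 kN; (ii) 0.85 R_nwl + 1.5 R_nwt = 924.8 kN.
R_n = max = 924.8 kN [governs: (ii)]; φR_n = 693.6 kN.

φR_n ≈ 694 kN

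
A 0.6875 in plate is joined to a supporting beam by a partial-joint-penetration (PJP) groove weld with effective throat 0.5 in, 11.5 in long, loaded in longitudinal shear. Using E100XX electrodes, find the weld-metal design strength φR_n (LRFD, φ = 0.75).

φR_n ≈ 259 kips

E100XX → F_EXX = 100 ksi.
Effective throat (given) t_e = 0.5 in.
A_we = 0.5 × 11.5 = 5.75 in².
F_nw = 0.6 F_EXX = 60 ksi.
φR_n = 0.75 × 60 × 5.75 = 258.8 kips.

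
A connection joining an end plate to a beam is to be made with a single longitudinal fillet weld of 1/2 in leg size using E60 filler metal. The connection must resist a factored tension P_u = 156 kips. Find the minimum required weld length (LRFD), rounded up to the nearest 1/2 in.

E60XX → F_EXX = 60 ksi.
Throat t_e = 0.707 × 0.5 = 0.3535 in.
φr_n = 0.75 × 0.6 × 60 × 0.3535 = 9.544 kips/in.
L_req = P_u / φr_n = 156 / 9.544 = 16.34 in total.
Round up → use L = 16.5 in.

L = 16.5 in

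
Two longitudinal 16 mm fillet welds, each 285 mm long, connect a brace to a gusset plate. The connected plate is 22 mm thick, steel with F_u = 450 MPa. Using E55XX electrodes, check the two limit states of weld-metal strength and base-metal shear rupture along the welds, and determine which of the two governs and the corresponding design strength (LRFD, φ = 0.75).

φR_n ≈ 1600 kN (weld metal governs)

E55XX → F_EXX = 550 MPa.
t_e = 0.707 × 16 = 11.31 mm; L = 570 mm.
Weld metal: φR_n = 0.75 × 0.6 × 550 × 11.31 × 570 × 10⁻³ = 1596 kN.
Base metal (shear rupture): φR_n = 0.75 × 0.6 × 450 × 22 × 570 × 10⁻³ = 2539 kN.
Governing: weld metal.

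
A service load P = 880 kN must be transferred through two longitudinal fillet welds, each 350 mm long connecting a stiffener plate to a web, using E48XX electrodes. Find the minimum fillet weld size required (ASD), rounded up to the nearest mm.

w = 13 mm

E48XX → F_EXX = 480 MPa.
Total weld length L = 700 mm.
Required throat t_e = P × Ω / (0.6 F_EXX × L) = 880 × 2.0 / (0.6 × 480 × 700 × 10⁻³) = 8.73 mm.
Required leg w = t_e / 0.707 = 12.35 mm → use 13 mm.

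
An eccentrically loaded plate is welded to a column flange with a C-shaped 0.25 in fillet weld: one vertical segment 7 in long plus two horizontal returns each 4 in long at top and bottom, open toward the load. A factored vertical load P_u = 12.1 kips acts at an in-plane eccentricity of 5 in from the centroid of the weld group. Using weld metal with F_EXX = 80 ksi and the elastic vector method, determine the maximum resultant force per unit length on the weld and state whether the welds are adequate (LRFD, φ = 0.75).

f_max ≈ 2.41 kip/in; adequate

Total weld length L_w = 15 in. Treat welds as unit-width lines.
Centroid: x̄ = 2×4×2 / 15 = 1.067 in from the vertical weld.
Polar moment about centroid: J = I_x + I_y = [7³/12 + 2×4×3.5²] + [7×1.067² + 2(4³/12 + 4×0.9333²)] = 152.2 in³.
Direct shear f_v = P/L_w = 12.1 / 15 = 0.8067 kip/in (vertical).
Torsion M = P·e = 12.1 × 5 = 60.5 kip·in.
Critical point at (x, y) = (2.933, 3.5) from centroid. f_tx = M·y/J = 1.391 kip/in; f_ty = M·x/J = 1.166 kip/in.
Resultant f_max = √[f_tx² + (f_v + f_ty)²] = √[1.391² + (0.8067 + 1.166)²] = 2.414 kip/in.
Capacity per unit length: φr_n = 0.75 × 0.6 × 80 × (0.707 × 0.25) = 6.363 kip/in.
2.414 ≤ 6.363 → adequate.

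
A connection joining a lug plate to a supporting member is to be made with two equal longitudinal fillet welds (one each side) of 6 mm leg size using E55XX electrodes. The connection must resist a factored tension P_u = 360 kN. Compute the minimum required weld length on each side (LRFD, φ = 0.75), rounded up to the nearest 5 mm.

E55XX → F_EXX = 550 MPa.
Throat t_e = 0.707 × 6 = 4.242 mm.
φr_n = 0.75 × 0.6 × 550 × 4.242 × 10⁻³ = 1.05 kN/mm.
L_req = P_u / φr_n = 360 / 1.05 = 342.9 mm total.
Per side: 342.9 / 2 = 171.4 mm.
Round up → use L = 175 mm on each side.

L = 175 mm on each side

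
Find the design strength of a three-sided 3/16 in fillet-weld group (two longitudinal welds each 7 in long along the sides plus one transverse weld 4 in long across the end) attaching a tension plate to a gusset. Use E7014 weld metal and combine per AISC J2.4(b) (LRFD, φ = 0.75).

φR_n ≈ 75.2 kip

E70XX → F_EXX = 70 ksi.
t_e = 0.707 × 0.1875 = 0.1326 in.
R_nwl = 0.6 × 70 × 0.1326 × 14 = 77.95 kip (longitudinal, 2 welds).
R_nwt = 0.6 × 70 × 0.1326 × 4 = 22.27 kip (transverse, base value).
(i) R_nwl + R_nwt = 100.2 kip; (ii) 0.85 R_nwl + 1.5 R_nwt = 99.66 kip.
R_n = max = 100.2 kip [governs: (i)]; φR_n = 75.16 kip.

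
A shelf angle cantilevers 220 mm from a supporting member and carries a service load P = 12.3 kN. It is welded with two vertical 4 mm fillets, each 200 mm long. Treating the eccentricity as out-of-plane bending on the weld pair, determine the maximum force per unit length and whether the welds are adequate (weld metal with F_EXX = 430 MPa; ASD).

L_w = 2 × 200 = 400 mm; section modulus (unit throat) S = 2 × L²/6 = 13330 mm².
Direct shear f_v = P/L_w = 12.3×10³/400 = 30.75 N/mm.
Moment M = P × e = 12.3×10³ × 220 = 2706000 N·mm; bending f_b = M/S = 202.9 N/mm.
f_max = √(f_v² + f_b²) = √(30.75² + 202.9²) = 205.3 N/mm.
r_n/Ω = (1/2.0) × 0.6 × 430 × (0.707 × 4) = 364.8 N/mm → adequate.

f_max ≈ 205 N/mm; adequate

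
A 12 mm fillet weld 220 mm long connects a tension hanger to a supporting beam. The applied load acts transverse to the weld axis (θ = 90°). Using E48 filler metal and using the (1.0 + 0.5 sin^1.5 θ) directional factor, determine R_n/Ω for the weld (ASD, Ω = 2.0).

R_n/Ω ≈ 403 kN

E48XX → F_EXX = 480 MPa.
t_e = 0.707 × 12 = 8.484 mm; A_we = 8.484 × 220 = 1866 mm².
Directional factor: 1.0 + 0.5 sin^1.5(90°) = 1.5.
F_nw = 0.6 × 480 × 1.5 = 432 MPa.
R_n/Ω = (432 × 1866) / 2.0 × 10⁻³ = 403.2 kN.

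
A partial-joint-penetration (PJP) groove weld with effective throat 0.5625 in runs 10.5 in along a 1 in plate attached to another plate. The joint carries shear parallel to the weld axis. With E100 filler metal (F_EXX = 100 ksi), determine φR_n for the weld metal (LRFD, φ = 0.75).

Effective throat (given) t_e = 0.5625 in.
A_we = 0.5625 × 10.5 = 5.906 in².
F_nw = 0.6 F_EXX = 60 ksi.
φR_n = 0.75 × 60 × 5.906 = 265.8 kips.

φR_n ≈ 266 kips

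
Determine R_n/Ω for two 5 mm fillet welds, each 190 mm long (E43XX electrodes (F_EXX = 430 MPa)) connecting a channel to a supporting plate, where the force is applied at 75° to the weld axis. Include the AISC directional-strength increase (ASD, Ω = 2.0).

t_e = 0.707 × 5 = 3.535 mm; A_we = 3.535 × 380 = 1343 mm².
Directional factor: 1.0 + 0.5 sin^1.5(75°) = 1.475.
F_nw = 0.6 × 430 × 1.475 = 380.5 MPa.
R_n/Ω = (380.5 × 1343) / 2.0 × 10⁻³ = 255.5 kN.

R_n/Ω ≈ 256 kN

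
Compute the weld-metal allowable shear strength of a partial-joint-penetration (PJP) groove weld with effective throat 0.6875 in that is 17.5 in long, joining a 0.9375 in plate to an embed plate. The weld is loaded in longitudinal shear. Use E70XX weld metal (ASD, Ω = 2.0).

R_n/Ω ≈ 253 kips

E70XX → F_EXX = 70 ksi.
Effective throat (given) t_e = 0.6875 in.
A_we = 0.6875 × 17.5 = 12.03 in².
F_nw = 0.6 F_EXX = 42 ksi.
R_n/Ω = (42 × 12.03) / 2.0 = 252.7 kips.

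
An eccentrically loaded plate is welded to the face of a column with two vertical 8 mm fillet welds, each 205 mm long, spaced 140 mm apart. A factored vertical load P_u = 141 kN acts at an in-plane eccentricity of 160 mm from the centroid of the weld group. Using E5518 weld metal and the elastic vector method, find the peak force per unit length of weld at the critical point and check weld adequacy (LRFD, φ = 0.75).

f_max ≈ 1050 N/mm; adequate

E55XX → F_EXX = 550 MPa.
Total weld length L_w = 410 mm. Treat welds as unit-width lines.
Polar moment about centroid: J = 2[d³/12 + d(b/2)²] = 2[205³/12 + 205×70²] = 3445000 mm³.
Direct shear f_v = P/L_w = 141×10³ / 410 = 343.9 N/mm (vertical).
Torsion M = P·e = 141×10³ × 160 = 22560000 N·mm.
Critical point at (x, y) = (70, 102.5) from centroid. f_tx = M·y/J = 671.3 N/mm; f_ty = M·x/J = 458.4 N/mm.
Resultant f_max = √[f_tx² + (f_v + f_ty)²] = √[671.3² + (343.9 + 458.4)²] = 1046 N/mm.
Capacity per unit length: φr_n = 0.75 × 0.6 × 550 × (0.707 × 8) = 1400 N/mm.
1046 ≤ 1400 → adequate.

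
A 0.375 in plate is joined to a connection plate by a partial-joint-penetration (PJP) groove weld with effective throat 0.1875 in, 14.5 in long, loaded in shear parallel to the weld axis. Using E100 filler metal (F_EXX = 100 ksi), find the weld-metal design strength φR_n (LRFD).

φR_n ≈ 122 kips

Effective throat (given) t_e = 0.1875 in.
A_we = 0.1875 × 14.5 = 2.719 in².
F_nw = 0.6 F_EXX = 60 ksi.
φR_n = 0.75 × 60 × 2.719 = 122.3 kips.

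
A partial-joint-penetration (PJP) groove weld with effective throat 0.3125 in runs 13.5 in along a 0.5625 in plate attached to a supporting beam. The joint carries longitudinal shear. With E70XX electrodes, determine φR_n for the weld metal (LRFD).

E70XX → F_EXX = 70 ksi.
Effective throat (given) t_e = 0.3125 in.
A_we = 0.3125 × 13.5 = 4.219 in².
F_nw = 0.6 F_EXX = 42 ksi.
φR_n = 0.75 × 42 × 4.219 = 132.9 kips.

φR_n ≈ 133 kips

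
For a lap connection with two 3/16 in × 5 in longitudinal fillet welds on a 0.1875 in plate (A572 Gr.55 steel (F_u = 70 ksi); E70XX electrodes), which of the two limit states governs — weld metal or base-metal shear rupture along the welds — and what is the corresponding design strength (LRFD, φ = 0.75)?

E70XX → F_EXX = 70 ksi.
t_e = 0.707 × 0.1875 = 0.1326 in; L = 10 in.
Weld metal: φR_n = 0.75 × 0.6 × 70 × 0.1326 × 10 = 41.76 kip.
Base metal (shear rupture): φR_n = 0.75 × 0.6 × 70 × 0.1875 × 10 = 59.06 kip.
Governing: weld metal.

φR_n ≈ 41.8 kip (weld metal governs)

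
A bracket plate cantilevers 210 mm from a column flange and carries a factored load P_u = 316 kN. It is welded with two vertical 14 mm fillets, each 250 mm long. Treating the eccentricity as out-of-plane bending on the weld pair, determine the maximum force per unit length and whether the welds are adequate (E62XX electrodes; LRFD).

f_max ≈ 3250 N/mm; NOT adequate

E62XX → F_EXX = 620 MPa.
L_w = 2 × 250 = 500 mm; section modulus (unit throat) S = 2 × L²/6 = 20830 mm².
Direct shear f_v = P/L_w = 316×10³/500 = 632 N/mm.
Moment M = P × e = 316×10³ × 210 = 66360000 N·mm; bending f_b = M/S = 3185 N/mm.
f_max = √(f_v² + f_b²) = √(632² + 3185²) = 3247 N/mm.
φr_n = 0.75 × 0.6 × 620 × (0.707 × 14) = 2762 N/mm → NOT adequate.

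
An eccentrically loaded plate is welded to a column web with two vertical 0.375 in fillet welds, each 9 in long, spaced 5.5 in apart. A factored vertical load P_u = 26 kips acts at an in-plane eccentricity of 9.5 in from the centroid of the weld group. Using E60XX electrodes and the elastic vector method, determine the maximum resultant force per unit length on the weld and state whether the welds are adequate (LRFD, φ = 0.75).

f_max ≈ 5.94 kip/in; adequate

E60XX → F_EXX = 60 ksi.
Total weld length L_w = 18 in. Treat welds as unit-width lines.
Polar moment about centroid: J = 2[d³/12 + d(b/2)²] = 2[9³/12 + 9×2.75²] = 257.6 in³.
Direct shear f_v = P/L_w = 26 / 18 = 1.444 kip/in (vertical).
Torsion M = P·e = 26 × 9.5 = 247 kip·in.
Critical point at (x, y) = (2.75, 4.5) from centroid. f_tx = M·y/J = 4.314 kip/in; f_ty = M·x/J = 2.637 kip/in.
Resultant f_max = √[f_tx² + (f_v + f_ty)²] = √[4.314² + (1.444 + 2.637)²] = 5.939 kip/in.
Capacity per unit length: φr_n = 0.75 × 0.6 × 60 × (0.707 × 0.375) = 7.158 kip/in.
5.939 ≤ 7.158 → adequate.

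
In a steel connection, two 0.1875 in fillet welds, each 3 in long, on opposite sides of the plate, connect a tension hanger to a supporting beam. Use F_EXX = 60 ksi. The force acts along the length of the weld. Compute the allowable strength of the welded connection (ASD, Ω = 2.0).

Effective throat t_e = 0.707 × 0.1875 = 0.1326 in.
Total length L = 6 in; A_we = 0.1326 × 6 = 0.7954 in².
F_nw = 0.6 F_EXX = 0.6 × 60 = 36 ksi.
R_n = 36 × 0.7954 = 28.63 kip; R_n/Ω = 28.63/2.0 = 14.32 kip.

R_n/Ω ≈ 14.3 kip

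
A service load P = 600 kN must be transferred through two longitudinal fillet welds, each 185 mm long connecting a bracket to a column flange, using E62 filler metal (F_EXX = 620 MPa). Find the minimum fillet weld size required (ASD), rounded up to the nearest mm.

w = 13 mm

Total weld length L = 370 mm.
Required throat t_e = P × Ω / (0.6 F_EXX × L) = 600 × 2.0 / (0.6 × 620 × 370 × 10⁻³) = 8.718 mm.
Required leg w = t_e / 0.707 = 12.33 mm → use 13 mm.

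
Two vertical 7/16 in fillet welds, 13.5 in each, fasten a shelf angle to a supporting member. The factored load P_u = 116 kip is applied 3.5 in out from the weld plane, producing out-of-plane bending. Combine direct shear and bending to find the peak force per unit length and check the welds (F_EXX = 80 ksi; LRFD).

f_max ≈ 7.94 kip/in; adequate

L_w = 2 × 13.5 = 27 in; section modulus (unit throat) S = 2 × L²/6 = 60.75 in².
Direct shear f_v = P/L_w = 116/27 = 4.296 kip/in.
Moment M = P × e = 116 × 3.5 = 406 kip·in; bending f_b = M/S = 6.683 kip/in.
f_max = √(f_v² + f_b²) = √(4.296² + 6.683²) = 7.945 kip/in.
φr_n = 0.75 × 0.6 × 80 × (0.707 × 0.4375) = 11.14 kip/in → adequate.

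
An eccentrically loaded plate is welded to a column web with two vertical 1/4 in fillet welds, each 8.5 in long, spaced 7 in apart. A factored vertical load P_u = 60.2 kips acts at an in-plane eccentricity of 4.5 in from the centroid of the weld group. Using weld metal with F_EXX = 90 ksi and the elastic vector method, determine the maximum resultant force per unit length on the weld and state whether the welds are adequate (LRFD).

f_max ≈ 7.56 kip/in; NOT adequate

Total weld length L_w = 17 in. Treat welds as unit-width lines.
Polar moment about centroid: J = 2[d³/12 + d(b/2)²] = 2[8.5³/12 + 8.5×3.5²] = 310.6 in³.
Direct shear f_v = P/L_w = 60.2 / 17 = 3.541 kip/in (vertical).
Torsion M = P·e = 60.2 × 4.5 = 270.9 kip·in.
Critical point at (x, y) = (3.5, 4.25) from centroid. f_tx = M·y/J = 3.707 kip/in; f_ty = M·x/J = 3.053 kip/in.
Resultant f_max = √[f_tx² + (f_v + f_ty)²] = √[3.707² + (3.541 + 3.053)²] = 7.564 kip/in.
Capacity per unit length: φr_n = 0.75 × 0.6 × 90 × (0.707 × 0.25) = 7.158 kip/in.
7.564 > 7.158 → NOT adequate.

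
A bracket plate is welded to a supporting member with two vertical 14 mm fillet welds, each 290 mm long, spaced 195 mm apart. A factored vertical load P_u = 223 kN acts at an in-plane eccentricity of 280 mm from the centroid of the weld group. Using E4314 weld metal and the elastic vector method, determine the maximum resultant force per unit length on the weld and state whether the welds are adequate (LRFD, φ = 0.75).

E43XX → F_EXX = 430 MPa.
Total weld length L_w = 580 mm. Treat welds as unit-width lines.
Polar moment about centroid: J = 2[d³/12 + d(b/2)²] = 2[290³/12 + 290×97.5²] = 9578000 mm³.
Direct shear f_v = P/L_w = 223×10³ / 580 = 384.5 N/mm (vertical).
Torsion M = P·e = 223×10³ × 280 = 62440000 N·mm.
Critical point at (x, y) = (97.5, 145) from centroid. f_tx = M·y/J = 945.2 N/mm; f_ty = M·x/J = 635.6 N/mm.
Resultant f_max = √[f_tx² + (f_v + f_ty)²] = √[945.2² + (384.5 + 635.6)²] = 1391 N/mm.
Capacity per unit length: φr_n = 0.75 × 0.6 × 430 × (0.707 × 14) = 1915 N/mm.
1391 ≤ 1915 → adequate.

f_max ≈ 1390 N/mm; adequate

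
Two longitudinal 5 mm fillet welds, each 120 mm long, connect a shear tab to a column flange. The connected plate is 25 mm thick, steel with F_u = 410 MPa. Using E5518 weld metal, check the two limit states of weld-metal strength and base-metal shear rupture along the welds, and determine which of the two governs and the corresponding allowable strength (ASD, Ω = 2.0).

R_n/Ω ≈ 140 kN (weld metal governs)

E55XX → F_EXX = 550 MPa.
t_e = 0.707 × 5 = 3.535 mm; L = 240 mm.
Weld metal: R_n/Ω = (1/2.0) × 0.6 × 550 × 3.535 × 240 × 10⁻³ = 140 kN.
Base metal (shear rupture): R_n/Ω = (1/2.0) × 0.6 × 410 × 25 × 240 × 10⁻³ = 738 kN.
Governing: weld metal.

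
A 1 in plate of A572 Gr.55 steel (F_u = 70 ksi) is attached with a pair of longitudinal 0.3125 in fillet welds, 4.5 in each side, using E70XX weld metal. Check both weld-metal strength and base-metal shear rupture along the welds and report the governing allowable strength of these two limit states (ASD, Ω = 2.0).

R_n/Ω ≈ 41.8 kip (weld metal governs)

E70XX → F_EXX = 70 ksi.
t_e = 0.707 × 0.3125 = 0.2209 in; L = 9 in.
Weld metal: R_n/Ω = (1/2.0) × 0.6 × 70 × 0.2209 × 9 = 41.76 kip.
Base metal (shear rupture): R_n/Ω = (1/2.0) × 0.6 × 70 × 1 × 9 = 189 kip.
Governing: weld metal.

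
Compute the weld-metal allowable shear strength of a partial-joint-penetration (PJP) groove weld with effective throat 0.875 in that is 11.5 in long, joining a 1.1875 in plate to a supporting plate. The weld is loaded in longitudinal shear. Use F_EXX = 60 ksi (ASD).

R_n/Ω ≈ 181 kip

Effective throat (given) t_e = 0.875 in.
A_we = 0.875 × 11.5 = 10.06 in².
F_nw = 0.6 F_EXX = 36 ksi.
R_n/Ω = (36 × 10.06) / 2.0 = 181.1 kip.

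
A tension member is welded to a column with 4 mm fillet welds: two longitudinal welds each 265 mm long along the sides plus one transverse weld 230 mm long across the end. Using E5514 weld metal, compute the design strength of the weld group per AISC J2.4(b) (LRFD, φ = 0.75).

φR_n ≈ 557 kN

E55XX → F_EXX = 550 MPa.
t_e = 0.707 × 4 = 2.828 mm.
R_nwl = 0.6 × 550 × 2.828 × 530 × 10⁻³ = 494.6 kN (longitudinal, 2 welds).
R_nwt = 0.6 × 550 × 2.828 × 230 × 10⁻³ = 214.6 kN (transverse, base value).
(i) R_nwl + R_nwt = 709.3 kN; (ii) 0.85 R_nwl + 1.5 R_nwt = 742.4 kN.
R_n = max = 742.4 kN [governs: (ii)]; φR_n = 556.8 kN.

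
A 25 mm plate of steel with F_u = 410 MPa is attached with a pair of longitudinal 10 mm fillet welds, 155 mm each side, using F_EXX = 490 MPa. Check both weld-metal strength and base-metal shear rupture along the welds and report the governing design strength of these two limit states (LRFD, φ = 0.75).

t_e = 0.707 × 10 = 7.07 mm; L = 310 mm.
Weld metal: φR_n = 0.75 × 0.6 × 490 × 7.07 × 310 × 10⁻³ = 483.3 kN.
Base metal (shear rupture): φR_n = 0.75 × 0.6 × 410 × 25 × 310 × 10⁻³ = 1430 kN.
Governing: weld metal.

φR_n ≈ 483 kN (weld metal governs)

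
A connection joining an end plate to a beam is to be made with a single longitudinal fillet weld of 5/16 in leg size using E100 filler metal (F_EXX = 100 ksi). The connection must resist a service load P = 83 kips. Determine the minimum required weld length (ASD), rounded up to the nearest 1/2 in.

Throat t_e = 0.707 × 0.3125 = 0.2209 in.
r_n/Ω = (0.6 × 100 × 0.2209) / 2.0 = 6.628 kip/in.
L_req = P / (r_n/Ω) = 83 / 6.628 = 12.52 in total.
Round up → use L = 13 in.

L = 13 in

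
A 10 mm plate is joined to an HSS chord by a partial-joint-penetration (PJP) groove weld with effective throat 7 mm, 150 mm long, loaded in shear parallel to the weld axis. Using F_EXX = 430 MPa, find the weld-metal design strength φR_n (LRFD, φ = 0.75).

φR_n ≈ 203 kN

Effective throat (given) t_e = 7 mm.
A_we = 7 × 150 = 1050 mm².
F_nw = 0.6 F_EXX = 258 MPa.
φR_n = 0.75 × 258 × 1050 × 10⁻³ = 203.2 kN.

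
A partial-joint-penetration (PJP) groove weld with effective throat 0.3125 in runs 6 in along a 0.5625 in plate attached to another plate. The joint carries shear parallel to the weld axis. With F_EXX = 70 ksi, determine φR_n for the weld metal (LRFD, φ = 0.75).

Effective throat (given) t_e = 0.3125 in.
A_we = 0.3125 × 6 = 1.875 in².
F_nw = 0.6 F_EXX = 42 ksi.
φR_n = 0.75 × 42 × 1.875 = 59.06 kip.

φR_n ≈ 59.1 kip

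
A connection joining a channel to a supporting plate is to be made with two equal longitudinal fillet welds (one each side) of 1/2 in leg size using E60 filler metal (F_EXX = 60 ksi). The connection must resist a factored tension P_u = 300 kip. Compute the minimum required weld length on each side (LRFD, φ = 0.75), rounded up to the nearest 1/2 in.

Throat t_e = 0.707 × 0.5 = 0.3535 in.
φr_n = 0.75 × 0.6 × 60 × 0.3535 = 9.544 kip/in.
L_req = P_u / φr_n = 300 / 9.544 = 31.43 in total.
Per side: 31.43 / 2 = 15.72 in.
Round up → use L = 16 in on each side.

L = 16 in on each side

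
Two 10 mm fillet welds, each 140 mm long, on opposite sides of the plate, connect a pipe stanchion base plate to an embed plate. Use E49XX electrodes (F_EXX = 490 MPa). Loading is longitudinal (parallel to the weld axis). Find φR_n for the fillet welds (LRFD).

Effective throat t_e = 0.707 × 10 = 7.07 mm.
Total length L = 280 mm; A_we = 7.07 × 280 = 1980 mm².
F_nw = 0.6 F_EXX = 0.6 × 490 = 294 MPa.
φR_n = 0.75 × 294 × 1980 × 10⁻³ = 436.5 kN.

φR_n ≈ 437 kN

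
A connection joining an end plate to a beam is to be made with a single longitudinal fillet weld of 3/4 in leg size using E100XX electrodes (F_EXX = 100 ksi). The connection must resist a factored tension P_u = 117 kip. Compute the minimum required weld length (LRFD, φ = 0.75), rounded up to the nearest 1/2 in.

L = 5 in

Throat t_e = 0.707 × 0.75 = 0.5302 in.
φr_n = 0.75 × 0.6 × 100 × 0.5302 = 23.86 kip/in.
L_req = P_u / φr_n = 117 / 23.86 = 4.903 in total.
Round up → use L = 5 in.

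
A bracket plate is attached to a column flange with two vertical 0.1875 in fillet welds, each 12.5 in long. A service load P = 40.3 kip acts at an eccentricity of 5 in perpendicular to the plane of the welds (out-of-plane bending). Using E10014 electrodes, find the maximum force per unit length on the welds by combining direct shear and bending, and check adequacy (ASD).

E100XX → F_EXX = 100 ksi.
L_w = 2 × 12.5 = 25 in; section modulus (unit throat) S = 2 × L²/6 = 52.08 in².
Direct shear f_v = P/L_w = 40.3/25 = 1.612 kip/in.
Moment M = P × e = 40.3 × 5 = 201.5 kip·in; bending f_b = M/S = 3.869 kip/in.
f_max = √(f_v² + f_b²) = √(1.612² + 3.869²) = 4.191 kip/in.
r_n/Ω = (1/2.0) × 0.6 × 100 × (0.707 × 0.1875) = 3.977 kip/in → NOT adequate.

f_max ≈ 4.19 kip/in; NOT adequate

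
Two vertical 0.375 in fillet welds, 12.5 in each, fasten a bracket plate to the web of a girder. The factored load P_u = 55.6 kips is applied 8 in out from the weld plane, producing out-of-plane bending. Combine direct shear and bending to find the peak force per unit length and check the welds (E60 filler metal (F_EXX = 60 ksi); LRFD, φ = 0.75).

L_w = 2 × 12.5 = 25 in; section modulus (unit throat) S = 2 × L²/6 = 52.08 in².
Direct shear f_v = P/L_w = 55.6/25 = 2.224 kip/in.
Moment M = P × e = 55.6 × 8 = 444.8 kip·in; bending f_b = M/S = 8.54 kip/in.
f_max = √(f_v² + f_b²) = √(2.224² + 8.54²) = 8.825 kip/in.
φr_n = 0.75 × 0.6 × 60 × (0.707 × 0.375) = 7.158 kip/in → NOT adequate.

f_max ≈ 8.82 kip/in; NOT adequate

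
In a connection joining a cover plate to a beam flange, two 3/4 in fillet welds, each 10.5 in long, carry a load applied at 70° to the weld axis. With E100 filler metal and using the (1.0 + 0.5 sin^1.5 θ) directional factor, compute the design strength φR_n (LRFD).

φR_n ≈ 729 kips

E100XX → F_EXX = 100 ksi.
t_e = 0.707 × 0.75 = 0.5302 in; A_we = 0.5302 × 21 = 11.14 in².
Directional factor: 1.0 + 0.5 sin^1.5(70°) = 1.455.
F_nw = 0.6 × 100 × 1.455 = 87.33 ksi.
φR_n = 0.75 × 87.33 × 11.14 = 729.3 kips.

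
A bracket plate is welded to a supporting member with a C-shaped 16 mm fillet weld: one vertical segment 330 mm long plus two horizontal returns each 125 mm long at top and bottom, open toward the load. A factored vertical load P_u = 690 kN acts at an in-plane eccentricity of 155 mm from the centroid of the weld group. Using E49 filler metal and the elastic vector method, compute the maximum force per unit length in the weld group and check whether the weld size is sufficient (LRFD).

f_max ≈ 2730 N/mm; NOT adequate

E49XX → F_EXX = 490 MPa.
Total weld length L_w = 580 mm. Treat welds as unit-width lines.
Centroid: x̄ = 2×125×62.5 / 580 = 26.94 mm from the vertical weld.
Polar moment about centroid: J = I_x + I_y = [330³/12 + 2×125×165²] + [330×26.94² + 2(125³/12 + 125×35.56²)] = 10680000 mm³.
Direct shear f_v = P/L_w = 690×10³ / 580 = 1190 N/mm (vertical).
Torsion M = P·e = 690×10³ × 155 = 106950000 N·mm.
Critical point at (x, y) = (98.06, 165) from centroid. f_tx = M·y/J = 1652 N/mm; f_ty = M·x/J = 981.8 N/mm.
Resultant f_max = √[f_tx² + (f_v + f_ty)²] = √[1652² + (1190 + 981.8)²] = 2728 N/mm.
Capacity per unit length: φr_n = 0.75 × 0.6 × 490 × (0.707 × 16) = 2494 N/mm.
2728 > 2494 → NOT adequate.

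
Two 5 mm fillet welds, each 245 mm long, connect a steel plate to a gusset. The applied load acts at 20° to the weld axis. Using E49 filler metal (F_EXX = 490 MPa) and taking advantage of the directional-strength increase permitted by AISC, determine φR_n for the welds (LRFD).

t_e = 0.707 × 5 = 3.535 mm; A_we = 3.535 × 490 = 1732 mm².
Directional factor: 1.0 + 0.5 sin^1.5(20°) = 1.1.
F_nw = 0.6 × 490 × 1.1 = 323.4 MPa.
φR_n = 0.75 × 323.4 × 1732 × 10⁻³ = 420.1 kN.

φR_n ≈ 420 kN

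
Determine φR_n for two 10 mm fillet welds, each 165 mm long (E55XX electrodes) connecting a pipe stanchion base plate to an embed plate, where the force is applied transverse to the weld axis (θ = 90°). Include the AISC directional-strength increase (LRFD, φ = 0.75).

φR_n ≈ 866 kN

E55XX → F_EXX = 550 MPa.
t_e = 0.707 × 10 = 7.07 mm; A_we = 7.07 × 330 = 2333 mm².
Directional factor: 1.0 + 0.5 sin^1.5(90°) = 1.5.
F_nw = 0.6 × 550 × 1.5 = 495 MPa.
φR_n = 0.75 × 495 × 2333 × 10⁻³ = 866.2 kN.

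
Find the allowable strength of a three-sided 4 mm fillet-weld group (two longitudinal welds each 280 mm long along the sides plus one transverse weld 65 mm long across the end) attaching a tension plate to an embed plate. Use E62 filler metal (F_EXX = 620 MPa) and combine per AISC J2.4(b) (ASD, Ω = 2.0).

t_e = 0.707 × 4 = 2.828 mm.
R_nwl = 0.6 × 620 × 2.828 × 560 × 10⁻³ = 589.1 kN (longitudinal, 2 welds).
R_nwt = 0.6 × 620 × 2.828 × 65 × 10⁻³ = 68.38 kN (transverse, base value).
(i) R_nwl + R_nwt = 657.5 kN; (ii) 0.85 R_nwl + 1.5 R_nwt = 603.3 kN.
R_n = max = 657.5 kN [governs: (i)]; R_n/Ω = 328.8 kN.

R_n/Ω ≈ 329 kN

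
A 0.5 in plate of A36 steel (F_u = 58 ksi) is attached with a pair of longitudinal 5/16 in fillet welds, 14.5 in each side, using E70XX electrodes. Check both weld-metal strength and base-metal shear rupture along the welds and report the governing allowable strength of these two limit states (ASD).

R_n/Ω ≈ 135 kips (weld metal governs)

E70XX → F_EXX = 70 ksi.
t_e = 0.707 × 0.3125 = 0.2209 in; L = 29 in.
Weld metal: R_n/Ω = (1/2.0) × 0.6 × 70 × 0.2209 × 29 = 134.6 kips.
Base metal (shear rupture): R_n/Ω = (1/2.0) × 0.6 × 58 × 0.5 × 29 = 252.3 kips.
Governing: weld metal.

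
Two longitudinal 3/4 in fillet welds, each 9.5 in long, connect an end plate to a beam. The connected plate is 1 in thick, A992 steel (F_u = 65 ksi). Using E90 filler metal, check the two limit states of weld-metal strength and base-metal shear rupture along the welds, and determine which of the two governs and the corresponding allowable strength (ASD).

E90XX → F_EXX = 90 ksi.
t_e = 0.707 × 0.75 = 0.5302 in; L = 19 in.
Weld metal: R_n/Ω = (1/2.0) × 0.6 × 90 × 0.5302 × 19 = 272 kips.
Base metal (shear rupture): R_n/Ω = (1/2.0) × 0.6 × 65 × 1 × 19 = 370.5 kips.
Governing: weld metal.

R_n/Ω ≈ 272 kips (weld metal governs)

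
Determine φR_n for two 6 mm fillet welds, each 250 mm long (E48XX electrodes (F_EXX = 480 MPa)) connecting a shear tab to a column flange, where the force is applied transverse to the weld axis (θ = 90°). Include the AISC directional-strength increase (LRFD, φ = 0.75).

φR_n ≈ 687 kN

t_e = 0.707 × 6 = 4.242 mm; A_we = 4.242 × 500 = 2121 mm².
Directional factor: 1.0 + 0.5 sin^1.5(90°) = 1.5.
F_nw = 0.6 × 480 × 1.5 = 432 MPa.
φR_n = 0.75 × 432 × 2121 × 10⁻³ = 687.2 kN.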